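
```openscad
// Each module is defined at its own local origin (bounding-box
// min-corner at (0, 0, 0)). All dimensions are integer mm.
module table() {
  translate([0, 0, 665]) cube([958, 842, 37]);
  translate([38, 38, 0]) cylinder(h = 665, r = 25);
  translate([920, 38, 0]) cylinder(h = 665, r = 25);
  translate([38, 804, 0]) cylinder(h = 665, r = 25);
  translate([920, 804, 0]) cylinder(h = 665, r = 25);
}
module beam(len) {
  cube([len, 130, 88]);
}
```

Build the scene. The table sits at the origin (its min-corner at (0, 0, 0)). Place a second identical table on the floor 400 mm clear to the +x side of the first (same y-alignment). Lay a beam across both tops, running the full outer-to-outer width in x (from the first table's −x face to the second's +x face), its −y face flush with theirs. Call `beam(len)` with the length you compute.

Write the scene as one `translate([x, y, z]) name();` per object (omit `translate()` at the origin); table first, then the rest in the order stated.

table();
translate([1358, 0, 0]) table();
translate([0, 0, 702]) beam(2316);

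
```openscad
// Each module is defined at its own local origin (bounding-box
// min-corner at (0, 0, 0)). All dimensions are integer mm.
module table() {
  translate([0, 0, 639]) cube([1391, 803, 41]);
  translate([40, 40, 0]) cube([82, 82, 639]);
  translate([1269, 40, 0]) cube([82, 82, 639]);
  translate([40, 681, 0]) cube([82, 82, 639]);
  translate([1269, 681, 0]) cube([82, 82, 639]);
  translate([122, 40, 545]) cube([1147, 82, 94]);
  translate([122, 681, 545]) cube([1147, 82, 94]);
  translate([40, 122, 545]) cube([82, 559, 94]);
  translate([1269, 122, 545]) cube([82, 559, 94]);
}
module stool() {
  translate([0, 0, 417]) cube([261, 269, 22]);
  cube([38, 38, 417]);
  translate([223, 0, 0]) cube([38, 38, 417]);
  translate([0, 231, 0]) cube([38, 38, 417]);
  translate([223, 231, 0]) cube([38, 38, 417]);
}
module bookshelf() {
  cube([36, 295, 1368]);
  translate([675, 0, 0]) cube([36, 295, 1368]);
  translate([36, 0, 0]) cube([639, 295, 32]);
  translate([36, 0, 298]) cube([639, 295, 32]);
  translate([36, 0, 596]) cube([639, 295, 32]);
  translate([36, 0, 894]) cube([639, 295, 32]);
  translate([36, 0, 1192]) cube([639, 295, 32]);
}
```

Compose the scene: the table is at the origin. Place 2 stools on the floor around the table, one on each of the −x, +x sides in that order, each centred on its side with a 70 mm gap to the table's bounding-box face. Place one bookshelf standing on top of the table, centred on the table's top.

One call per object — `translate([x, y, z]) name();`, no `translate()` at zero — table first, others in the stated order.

table();
translate([-331, 267, 0]) stool();
translate([1461, 267, 0]) stool();
translate([340, 254, 680]) bookshelf();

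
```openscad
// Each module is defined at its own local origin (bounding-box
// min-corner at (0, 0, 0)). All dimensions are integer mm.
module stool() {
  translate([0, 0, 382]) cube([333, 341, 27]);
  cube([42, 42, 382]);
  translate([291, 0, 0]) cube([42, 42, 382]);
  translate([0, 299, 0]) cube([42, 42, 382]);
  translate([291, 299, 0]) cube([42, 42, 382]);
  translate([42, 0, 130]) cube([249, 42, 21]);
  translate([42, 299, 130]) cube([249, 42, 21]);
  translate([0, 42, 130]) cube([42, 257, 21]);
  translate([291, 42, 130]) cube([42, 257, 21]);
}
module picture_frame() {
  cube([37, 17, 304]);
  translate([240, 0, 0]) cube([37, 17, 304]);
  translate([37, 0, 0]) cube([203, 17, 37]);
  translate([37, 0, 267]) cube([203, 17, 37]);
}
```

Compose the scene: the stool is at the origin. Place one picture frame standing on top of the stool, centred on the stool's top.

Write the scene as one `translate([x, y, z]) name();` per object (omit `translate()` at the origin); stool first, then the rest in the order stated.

stool();
translate([28, 162, 409]) picture_frame();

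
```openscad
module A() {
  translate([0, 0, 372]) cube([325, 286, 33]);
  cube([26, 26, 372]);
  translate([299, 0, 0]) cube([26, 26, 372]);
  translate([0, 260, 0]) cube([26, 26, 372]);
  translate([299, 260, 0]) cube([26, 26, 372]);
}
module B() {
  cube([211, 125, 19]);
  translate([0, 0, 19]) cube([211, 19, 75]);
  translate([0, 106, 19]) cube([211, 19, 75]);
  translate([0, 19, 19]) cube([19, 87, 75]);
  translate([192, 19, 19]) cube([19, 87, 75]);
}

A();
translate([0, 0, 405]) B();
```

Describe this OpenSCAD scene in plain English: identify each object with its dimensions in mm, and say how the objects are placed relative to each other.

A is a simple wooden stool: a rectangular seat 325 mm (x) by 286 mm (y), 33 mm thick, top face at z = 405 mm, on four square legs, each 26×26 mm in cross-section. The legs rest on z = 0, each flush with a corner of the seat.

B is an open-topped rectangular box: outside dimensions 211×125×94 mm, with a uniform wall and base thickness of 19 mm. The base is a full 211×125 slab on the floor; four walls sit on top of the base. The front and back walls (the −y and +y sides) span the full width; the two side walls fit between them.

The open box is on top of the stool.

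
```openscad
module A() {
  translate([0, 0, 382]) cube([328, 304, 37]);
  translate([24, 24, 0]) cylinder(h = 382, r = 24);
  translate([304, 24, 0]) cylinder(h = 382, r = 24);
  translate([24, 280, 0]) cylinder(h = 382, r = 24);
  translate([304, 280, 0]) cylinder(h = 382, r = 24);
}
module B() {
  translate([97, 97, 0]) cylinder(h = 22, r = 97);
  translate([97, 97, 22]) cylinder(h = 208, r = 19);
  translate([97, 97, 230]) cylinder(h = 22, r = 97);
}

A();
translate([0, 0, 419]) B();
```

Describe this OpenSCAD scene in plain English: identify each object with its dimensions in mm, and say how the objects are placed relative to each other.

A is a four-legged stool. The seat is 328×304 mm, 37 mm thick, top at z = 419 mm. It stands on four round legs, each 48 mm in diameter, from z = 0 to the seat underside, each leg's axis is inset half a diameter from the nearest pair of seat edges (so the leg's bounding box is flush with the corner).

B is a spool: two coaxial disc flanges of radius 97 mm and thickness 22 mm, joined by a core cylinder of radius 19 mm and height 208 mm. The lower flange rests on z = 0 and the three cylinders share a vertical axis.

The spool is on top of the stool.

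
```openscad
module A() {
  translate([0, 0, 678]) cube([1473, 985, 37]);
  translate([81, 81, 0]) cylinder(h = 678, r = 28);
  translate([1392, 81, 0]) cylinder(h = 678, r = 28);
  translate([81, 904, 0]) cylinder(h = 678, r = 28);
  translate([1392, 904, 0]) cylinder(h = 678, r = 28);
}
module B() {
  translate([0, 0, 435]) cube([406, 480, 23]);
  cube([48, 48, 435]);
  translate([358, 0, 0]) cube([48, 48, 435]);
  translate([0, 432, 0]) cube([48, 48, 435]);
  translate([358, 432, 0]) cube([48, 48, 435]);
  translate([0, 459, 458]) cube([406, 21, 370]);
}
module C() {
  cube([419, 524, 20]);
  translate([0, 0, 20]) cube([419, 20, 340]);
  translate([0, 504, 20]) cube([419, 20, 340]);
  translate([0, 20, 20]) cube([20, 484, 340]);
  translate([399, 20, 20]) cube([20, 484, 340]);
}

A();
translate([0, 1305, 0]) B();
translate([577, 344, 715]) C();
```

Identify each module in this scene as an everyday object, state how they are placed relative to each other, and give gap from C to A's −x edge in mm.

The open box's min-x is at 577; the table's min-x is 0; gap = 577 mm.

A is a table. B is a chair. C is an open box. The chair is on the floor beside the table on its +y side. The open box is on top of the table. The gap from the open box to the table's −x edge is 577 mm.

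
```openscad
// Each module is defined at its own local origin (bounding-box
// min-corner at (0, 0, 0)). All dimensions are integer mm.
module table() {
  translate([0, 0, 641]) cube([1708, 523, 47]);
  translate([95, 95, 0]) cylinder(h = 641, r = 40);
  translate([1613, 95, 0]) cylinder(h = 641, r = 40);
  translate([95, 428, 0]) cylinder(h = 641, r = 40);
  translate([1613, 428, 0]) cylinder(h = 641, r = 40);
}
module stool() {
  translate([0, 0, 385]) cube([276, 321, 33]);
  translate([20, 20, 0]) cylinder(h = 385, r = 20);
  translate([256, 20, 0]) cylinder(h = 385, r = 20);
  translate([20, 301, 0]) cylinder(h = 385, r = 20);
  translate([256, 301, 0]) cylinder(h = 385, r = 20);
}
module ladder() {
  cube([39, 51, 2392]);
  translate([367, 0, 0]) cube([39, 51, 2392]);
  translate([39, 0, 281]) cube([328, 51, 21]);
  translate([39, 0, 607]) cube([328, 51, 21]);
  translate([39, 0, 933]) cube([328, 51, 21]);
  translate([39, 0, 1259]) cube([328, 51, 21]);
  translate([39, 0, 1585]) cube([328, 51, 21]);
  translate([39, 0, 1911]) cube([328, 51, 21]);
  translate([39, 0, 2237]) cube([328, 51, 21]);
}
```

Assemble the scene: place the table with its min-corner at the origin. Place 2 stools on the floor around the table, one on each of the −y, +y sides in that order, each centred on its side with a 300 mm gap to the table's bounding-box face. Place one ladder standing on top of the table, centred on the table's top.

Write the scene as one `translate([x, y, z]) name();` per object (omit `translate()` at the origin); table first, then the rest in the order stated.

table();
translate([716, -621, 0]) stool();
translate([716, 823, 0]) stool();
translate([651, 236, 688]) ladder();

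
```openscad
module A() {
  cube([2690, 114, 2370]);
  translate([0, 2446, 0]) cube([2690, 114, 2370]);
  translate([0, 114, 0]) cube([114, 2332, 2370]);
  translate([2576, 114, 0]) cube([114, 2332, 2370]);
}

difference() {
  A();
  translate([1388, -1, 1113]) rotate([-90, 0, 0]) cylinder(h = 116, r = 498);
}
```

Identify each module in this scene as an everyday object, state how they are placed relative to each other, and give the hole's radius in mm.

A is a house frame. The house frame has a circular hole through its front wall. The hole's radius is 498 mm.

The subtracted cylinder has r = 498 mm.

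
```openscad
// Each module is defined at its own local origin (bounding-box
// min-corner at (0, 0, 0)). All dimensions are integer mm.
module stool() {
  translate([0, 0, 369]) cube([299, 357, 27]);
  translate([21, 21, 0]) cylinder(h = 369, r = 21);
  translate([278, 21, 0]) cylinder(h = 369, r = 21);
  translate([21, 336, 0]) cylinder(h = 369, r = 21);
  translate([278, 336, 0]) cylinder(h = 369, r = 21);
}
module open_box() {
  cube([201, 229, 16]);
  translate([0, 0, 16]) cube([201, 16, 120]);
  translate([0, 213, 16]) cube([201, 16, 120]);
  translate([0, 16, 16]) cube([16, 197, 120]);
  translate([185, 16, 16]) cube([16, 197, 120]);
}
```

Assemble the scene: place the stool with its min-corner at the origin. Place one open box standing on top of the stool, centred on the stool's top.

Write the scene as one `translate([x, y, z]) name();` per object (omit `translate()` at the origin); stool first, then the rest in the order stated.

stool();
translate([49, 64, 396]) open_box();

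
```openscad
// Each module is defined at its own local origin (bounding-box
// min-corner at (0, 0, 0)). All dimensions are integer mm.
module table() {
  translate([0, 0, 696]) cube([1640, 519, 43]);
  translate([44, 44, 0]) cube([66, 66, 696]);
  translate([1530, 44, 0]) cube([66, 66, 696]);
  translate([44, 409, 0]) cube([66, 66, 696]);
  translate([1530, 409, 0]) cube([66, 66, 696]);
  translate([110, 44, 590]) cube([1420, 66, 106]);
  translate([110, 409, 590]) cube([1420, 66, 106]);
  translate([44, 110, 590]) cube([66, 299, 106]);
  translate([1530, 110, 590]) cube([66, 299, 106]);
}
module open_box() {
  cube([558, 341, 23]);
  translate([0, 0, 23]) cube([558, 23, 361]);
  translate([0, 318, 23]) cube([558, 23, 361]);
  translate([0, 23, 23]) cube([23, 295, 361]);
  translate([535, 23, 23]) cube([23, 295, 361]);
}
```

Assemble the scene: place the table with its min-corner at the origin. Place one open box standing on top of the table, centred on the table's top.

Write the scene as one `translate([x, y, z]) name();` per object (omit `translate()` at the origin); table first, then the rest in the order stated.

table();
translate([541, 89, 739]) open_box();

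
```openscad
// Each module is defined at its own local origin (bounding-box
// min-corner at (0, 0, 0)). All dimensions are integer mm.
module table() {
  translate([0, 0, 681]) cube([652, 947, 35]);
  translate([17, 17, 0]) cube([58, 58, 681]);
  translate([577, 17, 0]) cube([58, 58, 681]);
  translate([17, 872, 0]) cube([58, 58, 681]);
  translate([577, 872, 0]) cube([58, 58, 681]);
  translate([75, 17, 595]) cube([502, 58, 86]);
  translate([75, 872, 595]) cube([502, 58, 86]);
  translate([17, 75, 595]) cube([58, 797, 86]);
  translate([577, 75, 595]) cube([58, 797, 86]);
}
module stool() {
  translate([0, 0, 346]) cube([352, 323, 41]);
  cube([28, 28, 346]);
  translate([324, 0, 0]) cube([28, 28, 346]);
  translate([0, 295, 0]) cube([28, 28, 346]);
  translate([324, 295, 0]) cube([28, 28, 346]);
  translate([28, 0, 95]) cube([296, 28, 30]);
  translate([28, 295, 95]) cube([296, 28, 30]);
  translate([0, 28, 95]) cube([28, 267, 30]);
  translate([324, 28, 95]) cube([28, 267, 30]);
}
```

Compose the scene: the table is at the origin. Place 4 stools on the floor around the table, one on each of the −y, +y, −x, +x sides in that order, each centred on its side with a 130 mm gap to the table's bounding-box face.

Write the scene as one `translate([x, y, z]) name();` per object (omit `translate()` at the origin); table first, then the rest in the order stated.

table();
translate([150, -453, 0]) stool();
translate([150, 1077, 0]) stool();
translate([-482, 312, 0]) stool();
translate([782, 312, 0]) stool();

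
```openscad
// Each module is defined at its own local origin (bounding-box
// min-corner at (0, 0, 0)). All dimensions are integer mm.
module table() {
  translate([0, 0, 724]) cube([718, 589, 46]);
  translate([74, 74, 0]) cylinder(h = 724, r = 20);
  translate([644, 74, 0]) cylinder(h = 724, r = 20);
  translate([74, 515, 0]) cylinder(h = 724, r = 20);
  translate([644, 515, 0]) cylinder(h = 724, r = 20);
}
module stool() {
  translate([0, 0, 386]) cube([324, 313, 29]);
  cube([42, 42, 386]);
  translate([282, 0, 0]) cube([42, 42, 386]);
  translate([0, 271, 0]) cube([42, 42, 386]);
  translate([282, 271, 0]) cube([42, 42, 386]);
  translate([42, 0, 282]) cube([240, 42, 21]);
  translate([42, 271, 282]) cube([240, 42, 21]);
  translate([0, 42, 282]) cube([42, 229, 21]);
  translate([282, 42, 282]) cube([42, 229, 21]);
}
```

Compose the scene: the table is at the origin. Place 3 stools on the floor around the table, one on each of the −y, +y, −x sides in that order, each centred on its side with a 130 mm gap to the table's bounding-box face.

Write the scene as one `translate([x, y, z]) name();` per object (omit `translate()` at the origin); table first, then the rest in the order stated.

table();
translate([197, -443, 0]) stool();
translate([197, 719, 0]) stool();
translate([-454, 138, 0]) stool();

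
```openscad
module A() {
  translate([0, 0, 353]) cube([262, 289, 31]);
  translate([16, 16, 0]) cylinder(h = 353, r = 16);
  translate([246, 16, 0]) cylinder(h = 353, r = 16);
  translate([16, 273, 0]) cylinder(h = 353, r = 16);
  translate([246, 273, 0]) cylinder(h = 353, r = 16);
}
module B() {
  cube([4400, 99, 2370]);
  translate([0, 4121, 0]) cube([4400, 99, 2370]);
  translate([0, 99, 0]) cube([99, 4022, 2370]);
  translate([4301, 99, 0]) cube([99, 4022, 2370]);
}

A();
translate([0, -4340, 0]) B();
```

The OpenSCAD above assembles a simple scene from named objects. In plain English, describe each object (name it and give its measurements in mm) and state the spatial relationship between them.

A is a simple wooden stool: a rectangular seat 262 mm (x) by 289 mm (y), 31 mm thick, top face at z = 384 mm, on four round legs, each 32 mm in diameter. The legs rest on z = 0, each leg's axis is inset half a diameter from the nearest pair of seat edges (so the leg's bounding box is flush with the corner).

B is the wall frame of a small rectangular building: four walls, each 2370 mm tall and 99 mm thick, enclosing a footprint 4400 mm (x) by 4220 mm (y) outside-to-outside, with no floor or roof. The front and back walls (the −y and +y sides) span the full width; the two side walls fit between them.

The house frame is on the floor beside the stool on its −y side.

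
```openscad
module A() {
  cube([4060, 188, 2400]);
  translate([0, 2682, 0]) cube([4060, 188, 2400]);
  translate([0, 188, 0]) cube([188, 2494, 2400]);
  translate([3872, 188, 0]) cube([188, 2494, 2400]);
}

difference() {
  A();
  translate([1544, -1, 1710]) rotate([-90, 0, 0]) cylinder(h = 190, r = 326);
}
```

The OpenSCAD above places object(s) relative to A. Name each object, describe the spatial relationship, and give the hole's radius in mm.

A is a house frame. The house frame has a circular hole through its front wall. The hole's radius is 326 mm.

The subtracted cylinder has r = 326 mm.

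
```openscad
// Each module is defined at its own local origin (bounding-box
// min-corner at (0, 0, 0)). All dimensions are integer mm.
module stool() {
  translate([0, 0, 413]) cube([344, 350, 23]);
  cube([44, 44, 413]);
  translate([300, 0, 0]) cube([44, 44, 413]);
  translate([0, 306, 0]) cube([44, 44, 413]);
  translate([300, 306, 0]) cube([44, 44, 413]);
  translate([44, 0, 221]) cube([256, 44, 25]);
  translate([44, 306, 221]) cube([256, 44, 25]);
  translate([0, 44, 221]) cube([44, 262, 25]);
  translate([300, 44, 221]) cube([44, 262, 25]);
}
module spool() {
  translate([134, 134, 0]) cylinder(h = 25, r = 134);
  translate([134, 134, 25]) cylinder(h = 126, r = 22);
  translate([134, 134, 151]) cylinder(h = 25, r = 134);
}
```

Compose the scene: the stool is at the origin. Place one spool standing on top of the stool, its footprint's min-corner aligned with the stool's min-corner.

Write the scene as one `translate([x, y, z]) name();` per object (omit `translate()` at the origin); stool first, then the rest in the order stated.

stool();
translate([0, 0, 436]) spool();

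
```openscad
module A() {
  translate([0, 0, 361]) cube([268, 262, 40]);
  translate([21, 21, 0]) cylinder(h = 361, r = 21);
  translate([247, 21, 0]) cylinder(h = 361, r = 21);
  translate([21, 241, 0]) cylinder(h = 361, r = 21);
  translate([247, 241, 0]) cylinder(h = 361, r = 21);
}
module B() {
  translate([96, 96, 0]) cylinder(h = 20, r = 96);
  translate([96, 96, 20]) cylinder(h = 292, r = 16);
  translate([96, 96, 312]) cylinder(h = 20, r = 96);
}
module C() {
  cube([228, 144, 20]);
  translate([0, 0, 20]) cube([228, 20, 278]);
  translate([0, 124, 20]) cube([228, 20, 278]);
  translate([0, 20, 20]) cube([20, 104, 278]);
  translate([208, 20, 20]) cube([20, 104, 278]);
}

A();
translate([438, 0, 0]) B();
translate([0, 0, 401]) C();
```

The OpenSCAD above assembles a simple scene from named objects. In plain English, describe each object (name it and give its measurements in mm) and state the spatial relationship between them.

A is a simple wooden stool: a rectangular seat 268 mm (x) by 262 mm (y), 40 mm thick, top face at z = 401 mm, on four round legs, each 42 mm in diameter. The legs rest on z = 0, each leg's axis is inset half a diameter from the nearest pair of seat edges (so the leg's bounding box is flush with the corner).

B is a spool: two coaxial disc flanges of radius 96 mm and thickness 20 mm, joined by a core cylinder of radius 16 mm and height 292 mm. The lower flange rests on z = 0 and the three cylinders share a vertical axis.

C is an open-topped rectangular box: outside dimensions 228×144×298 mm, with a uniform wall and base thickness of 20 mm. The base is a full 228×144 slab on the floor; four walls sit on top of the base. The front and back walls (the −y and +y sides) span the full width; the two side walls fit between them.

The spool is on the floor beside the stool on its +x side. The open box is on top of the stool.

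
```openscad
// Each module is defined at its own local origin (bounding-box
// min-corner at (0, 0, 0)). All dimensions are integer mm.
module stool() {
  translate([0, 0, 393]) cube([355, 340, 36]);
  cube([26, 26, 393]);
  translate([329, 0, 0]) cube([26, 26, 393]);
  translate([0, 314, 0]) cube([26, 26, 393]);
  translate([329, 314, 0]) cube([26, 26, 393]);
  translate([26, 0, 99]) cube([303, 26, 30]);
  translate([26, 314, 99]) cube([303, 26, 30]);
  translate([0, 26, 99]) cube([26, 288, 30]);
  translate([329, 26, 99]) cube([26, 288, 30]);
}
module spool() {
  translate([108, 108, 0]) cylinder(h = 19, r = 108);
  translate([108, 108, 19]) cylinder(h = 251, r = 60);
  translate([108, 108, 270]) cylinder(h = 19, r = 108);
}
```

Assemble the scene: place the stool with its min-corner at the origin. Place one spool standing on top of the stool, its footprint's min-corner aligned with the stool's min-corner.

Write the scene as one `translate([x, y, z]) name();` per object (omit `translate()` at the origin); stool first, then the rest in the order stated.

stool();
translate([0, 0, 429]) spool();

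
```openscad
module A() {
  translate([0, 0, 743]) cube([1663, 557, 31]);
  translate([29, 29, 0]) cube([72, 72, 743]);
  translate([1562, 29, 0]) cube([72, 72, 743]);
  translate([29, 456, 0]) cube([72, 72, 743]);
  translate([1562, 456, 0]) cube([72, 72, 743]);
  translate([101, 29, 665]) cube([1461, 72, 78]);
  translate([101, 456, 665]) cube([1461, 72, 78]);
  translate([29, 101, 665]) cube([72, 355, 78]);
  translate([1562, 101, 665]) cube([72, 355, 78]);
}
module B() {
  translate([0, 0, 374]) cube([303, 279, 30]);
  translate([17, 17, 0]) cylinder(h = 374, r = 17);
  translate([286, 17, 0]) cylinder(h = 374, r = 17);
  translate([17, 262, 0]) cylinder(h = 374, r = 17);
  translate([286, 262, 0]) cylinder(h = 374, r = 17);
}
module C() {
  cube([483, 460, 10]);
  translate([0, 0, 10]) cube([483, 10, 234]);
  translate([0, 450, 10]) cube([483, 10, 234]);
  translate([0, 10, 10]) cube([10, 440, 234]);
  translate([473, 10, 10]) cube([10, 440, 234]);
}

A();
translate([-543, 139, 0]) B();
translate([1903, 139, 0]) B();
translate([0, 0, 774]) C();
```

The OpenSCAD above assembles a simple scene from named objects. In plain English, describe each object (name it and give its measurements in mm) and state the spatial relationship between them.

A is a table: top 1663 mm (x) × 557 mm (y), 31 mm thick, upper face at z = 774 mm, on four 72×72 mm square legs, each inset 29 mm from the nearest pair of top edges, running from z = 0 to the bottom of the top. Four apron rails, 72 mm thick and 78 mm tall, run between adjacent legs with their top edges flush with the underside of the top and their outer faces flush with the legs' outer faces.

B is a four-legged stool. The seat is a 303×279×30 mm slab whose top surface is at z = 404 mm; four round legs, each 34 mm in diameter, run from the floor (z = 0) to the underside of the seat, each leg's axis is inset half a diameter from the nearest pair of seat edges (so the leg's bounding box is flush with the corner).

C is an open storage box with external size 483×460×244 mm and wall thickness 10 mm (the base is also 10 mm thick). The base covers the whole footprint; the four walls stand on the base, with the y-facing walls full-width and the x-facing walls fitting between their inner faces.

Two stools sit around the table at the −x, +x sides. The open box is on top of the table.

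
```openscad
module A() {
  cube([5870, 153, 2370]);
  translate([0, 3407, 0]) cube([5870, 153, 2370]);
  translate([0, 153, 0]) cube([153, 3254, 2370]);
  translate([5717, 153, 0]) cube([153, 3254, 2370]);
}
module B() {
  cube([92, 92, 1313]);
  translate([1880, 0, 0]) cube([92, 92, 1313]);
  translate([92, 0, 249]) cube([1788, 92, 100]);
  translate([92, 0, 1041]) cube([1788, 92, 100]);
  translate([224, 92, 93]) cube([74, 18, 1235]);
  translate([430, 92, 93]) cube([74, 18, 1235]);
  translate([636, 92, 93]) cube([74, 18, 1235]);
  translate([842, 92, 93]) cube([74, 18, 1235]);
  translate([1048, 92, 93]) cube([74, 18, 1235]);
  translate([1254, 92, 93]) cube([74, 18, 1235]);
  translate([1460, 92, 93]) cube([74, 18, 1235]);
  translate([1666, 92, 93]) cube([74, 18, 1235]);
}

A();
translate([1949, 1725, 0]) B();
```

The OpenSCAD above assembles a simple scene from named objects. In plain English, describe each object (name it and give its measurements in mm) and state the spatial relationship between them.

A is a box-shaped house frame (walls only): outside footprint 5870×3560 mm, wall height 2370 mm, wall thickness 153 mm. The two y-facing walls run the full x-width; the two x-facing walls fit between the inner faces of the y-facing walls.

B is a fence section. Two 92×92 mm posts, 1313 mm tall, stand on the floor with a clear span of 1788 mm between their inner faces. Two horizontal rails of 92×100 mm section span the gap between the posts with their undersides at z = 249 mm and z = 1041 mm, flush with the posts' −y face. 8 pickets, each 74 mm wide, 18 mm thick and 1235 mm tall, are fixed to the +y face of the rails with their bottoms at z = 93 mm, evenly spaced across the span with equal gaps (rounded down to the nearest mm) at the −x end and between each pair — any rounding remainder accumulates at the +x end.

The fence section sits inside the house frame, centred.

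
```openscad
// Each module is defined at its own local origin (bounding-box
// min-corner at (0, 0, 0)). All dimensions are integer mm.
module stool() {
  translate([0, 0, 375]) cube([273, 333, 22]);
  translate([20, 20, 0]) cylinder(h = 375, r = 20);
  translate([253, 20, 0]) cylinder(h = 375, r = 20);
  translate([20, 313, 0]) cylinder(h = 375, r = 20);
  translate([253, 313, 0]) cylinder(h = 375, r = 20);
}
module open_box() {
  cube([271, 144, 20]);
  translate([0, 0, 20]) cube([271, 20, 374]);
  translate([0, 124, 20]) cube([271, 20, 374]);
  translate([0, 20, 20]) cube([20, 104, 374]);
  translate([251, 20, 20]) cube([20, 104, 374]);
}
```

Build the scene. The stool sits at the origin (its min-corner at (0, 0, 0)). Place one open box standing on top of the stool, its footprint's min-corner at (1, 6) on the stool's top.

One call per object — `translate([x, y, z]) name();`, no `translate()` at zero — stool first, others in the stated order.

stool();
translate([1, 6, 397]) open_box();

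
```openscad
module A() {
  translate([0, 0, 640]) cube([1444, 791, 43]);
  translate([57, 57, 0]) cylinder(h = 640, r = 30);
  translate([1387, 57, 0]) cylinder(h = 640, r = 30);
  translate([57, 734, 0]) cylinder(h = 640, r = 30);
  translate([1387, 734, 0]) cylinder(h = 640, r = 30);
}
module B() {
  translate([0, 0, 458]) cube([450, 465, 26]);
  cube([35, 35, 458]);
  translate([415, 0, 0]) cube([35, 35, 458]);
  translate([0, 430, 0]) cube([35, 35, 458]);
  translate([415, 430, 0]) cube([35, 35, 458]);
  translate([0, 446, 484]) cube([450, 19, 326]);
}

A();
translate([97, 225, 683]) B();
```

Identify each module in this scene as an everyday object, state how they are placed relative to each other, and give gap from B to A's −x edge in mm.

A is a table. B is a chair. The chair is on top of the table. The gap from the chair to the table's −x edge is 97 mm.

The chair's min-x is at 97; the table's min-x is 0; gap = 97 mm.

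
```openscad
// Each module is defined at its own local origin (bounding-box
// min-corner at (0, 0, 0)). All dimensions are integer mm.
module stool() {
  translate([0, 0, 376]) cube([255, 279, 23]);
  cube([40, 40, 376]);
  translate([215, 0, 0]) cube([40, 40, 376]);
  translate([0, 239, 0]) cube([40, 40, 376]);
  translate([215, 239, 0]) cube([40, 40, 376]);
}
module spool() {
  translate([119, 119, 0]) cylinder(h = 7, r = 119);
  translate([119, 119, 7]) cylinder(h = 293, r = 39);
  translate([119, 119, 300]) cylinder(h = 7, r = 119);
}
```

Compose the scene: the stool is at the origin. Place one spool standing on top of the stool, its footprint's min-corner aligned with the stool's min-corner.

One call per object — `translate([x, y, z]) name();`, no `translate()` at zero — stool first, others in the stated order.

stool();
translate([0, 0, 399]) spool();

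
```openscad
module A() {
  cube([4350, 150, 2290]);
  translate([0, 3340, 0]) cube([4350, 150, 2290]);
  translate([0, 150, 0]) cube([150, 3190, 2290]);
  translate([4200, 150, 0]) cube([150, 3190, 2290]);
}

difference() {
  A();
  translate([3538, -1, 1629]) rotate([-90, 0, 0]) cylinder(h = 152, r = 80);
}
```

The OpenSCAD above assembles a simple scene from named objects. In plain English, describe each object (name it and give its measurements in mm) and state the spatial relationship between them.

A is the wall frame of a small rectangular building: four walls, each 2290 mm tall and 150 mm thick, enclosing a footprint 4350 mm (x) by 3490 mm (y) outside-to-outside, with no floor or roof. The front and back walls (the −y and +y sides) span the full width; the two side walls fit between them.

The house frame has a circular hole of radius 80 mm through its front wall, centred at (x = 3538, z = 1629).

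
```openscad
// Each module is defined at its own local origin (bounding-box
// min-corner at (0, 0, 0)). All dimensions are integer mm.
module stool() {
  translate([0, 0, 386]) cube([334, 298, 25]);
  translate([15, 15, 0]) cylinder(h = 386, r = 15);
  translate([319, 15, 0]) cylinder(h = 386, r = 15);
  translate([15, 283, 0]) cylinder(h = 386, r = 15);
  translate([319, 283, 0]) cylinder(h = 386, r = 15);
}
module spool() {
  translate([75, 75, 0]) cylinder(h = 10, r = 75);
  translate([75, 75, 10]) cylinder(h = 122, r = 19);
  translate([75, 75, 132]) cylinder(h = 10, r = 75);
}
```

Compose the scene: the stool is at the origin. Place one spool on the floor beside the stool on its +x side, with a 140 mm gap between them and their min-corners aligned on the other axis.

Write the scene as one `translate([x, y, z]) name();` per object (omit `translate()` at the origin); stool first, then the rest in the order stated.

stool();
translate([474, 0, 0]) spool();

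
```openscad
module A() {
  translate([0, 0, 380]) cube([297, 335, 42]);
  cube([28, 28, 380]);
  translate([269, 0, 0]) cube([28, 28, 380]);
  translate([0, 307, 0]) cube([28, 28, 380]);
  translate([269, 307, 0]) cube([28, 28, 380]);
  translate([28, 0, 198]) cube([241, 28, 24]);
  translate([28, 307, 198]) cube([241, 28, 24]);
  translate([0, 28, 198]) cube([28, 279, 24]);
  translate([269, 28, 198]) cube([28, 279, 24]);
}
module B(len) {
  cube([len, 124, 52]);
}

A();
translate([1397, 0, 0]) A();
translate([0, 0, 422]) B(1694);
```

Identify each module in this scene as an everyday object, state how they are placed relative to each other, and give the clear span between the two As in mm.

A is a stool. B is a beam. A beam spans the tops of two stools. The clear span between the two stools is 1100 mm.

Second stool starts at x = 1397; first ends at x = 297; clear span = 1397 − 297 = 1100 mm.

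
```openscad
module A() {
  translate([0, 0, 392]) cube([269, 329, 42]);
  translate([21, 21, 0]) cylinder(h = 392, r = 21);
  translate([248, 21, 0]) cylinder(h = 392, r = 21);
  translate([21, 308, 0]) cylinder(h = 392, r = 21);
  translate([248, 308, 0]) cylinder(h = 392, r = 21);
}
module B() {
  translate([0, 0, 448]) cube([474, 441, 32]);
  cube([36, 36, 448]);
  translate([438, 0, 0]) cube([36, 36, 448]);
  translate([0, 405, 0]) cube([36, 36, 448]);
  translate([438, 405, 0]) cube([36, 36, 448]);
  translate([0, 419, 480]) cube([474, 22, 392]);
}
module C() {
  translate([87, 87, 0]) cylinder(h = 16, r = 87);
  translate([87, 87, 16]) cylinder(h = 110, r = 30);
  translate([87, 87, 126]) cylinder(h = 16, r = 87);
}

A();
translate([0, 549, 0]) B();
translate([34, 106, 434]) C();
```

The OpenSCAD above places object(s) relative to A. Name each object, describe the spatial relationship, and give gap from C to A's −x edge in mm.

The spool's min-x is at 34; the stool's min-x is 0; gap = 34 mm.

A is a stool. B is a chair. C is a spool. The chair is on the floor beside the stool on its +y side. The spool is on top of the stool. The gap from the spool to the stool's −x edge is 34 mm.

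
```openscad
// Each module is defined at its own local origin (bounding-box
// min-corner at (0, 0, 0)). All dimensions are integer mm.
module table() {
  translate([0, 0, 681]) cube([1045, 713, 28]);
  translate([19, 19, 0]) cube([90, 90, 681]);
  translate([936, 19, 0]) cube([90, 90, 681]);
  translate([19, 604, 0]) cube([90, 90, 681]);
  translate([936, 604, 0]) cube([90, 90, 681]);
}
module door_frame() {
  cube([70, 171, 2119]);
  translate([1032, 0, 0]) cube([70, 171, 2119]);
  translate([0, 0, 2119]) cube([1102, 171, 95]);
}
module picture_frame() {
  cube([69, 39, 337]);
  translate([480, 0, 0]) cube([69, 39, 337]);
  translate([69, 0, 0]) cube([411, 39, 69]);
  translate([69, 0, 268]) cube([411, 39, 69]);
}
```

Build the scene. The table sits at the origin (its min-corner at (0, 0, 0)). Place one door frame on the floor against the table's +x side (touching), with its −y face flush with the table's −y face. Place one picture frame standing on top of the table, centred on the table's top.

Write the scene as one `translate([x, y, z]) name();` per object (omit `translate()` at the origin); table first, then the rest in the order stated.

table();
translate([1045, 0, 0]) door_frame();
translate([248, 337, 709]) picture_frame();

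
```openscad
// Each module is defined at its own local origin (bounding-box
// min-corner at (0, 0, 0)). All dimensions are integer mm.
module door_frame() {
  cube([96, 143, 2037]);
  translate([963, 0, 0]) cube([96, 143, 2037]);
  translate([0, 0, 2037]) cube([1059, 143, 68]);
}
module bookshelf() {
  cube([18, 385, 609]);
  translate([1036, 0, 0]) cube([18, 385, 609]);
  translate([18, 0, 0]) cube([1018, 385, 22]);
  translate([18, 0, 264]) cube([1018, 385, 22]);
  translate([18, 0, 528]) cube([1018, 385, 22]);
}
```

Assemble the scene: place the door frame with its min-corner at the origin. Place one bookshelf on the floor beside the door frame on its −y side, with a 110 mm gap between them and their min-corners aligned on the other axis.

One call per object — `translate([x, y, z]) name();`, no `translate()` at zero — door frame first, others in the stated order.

door_frame();
translate([0, -495, 0]) bookshelf();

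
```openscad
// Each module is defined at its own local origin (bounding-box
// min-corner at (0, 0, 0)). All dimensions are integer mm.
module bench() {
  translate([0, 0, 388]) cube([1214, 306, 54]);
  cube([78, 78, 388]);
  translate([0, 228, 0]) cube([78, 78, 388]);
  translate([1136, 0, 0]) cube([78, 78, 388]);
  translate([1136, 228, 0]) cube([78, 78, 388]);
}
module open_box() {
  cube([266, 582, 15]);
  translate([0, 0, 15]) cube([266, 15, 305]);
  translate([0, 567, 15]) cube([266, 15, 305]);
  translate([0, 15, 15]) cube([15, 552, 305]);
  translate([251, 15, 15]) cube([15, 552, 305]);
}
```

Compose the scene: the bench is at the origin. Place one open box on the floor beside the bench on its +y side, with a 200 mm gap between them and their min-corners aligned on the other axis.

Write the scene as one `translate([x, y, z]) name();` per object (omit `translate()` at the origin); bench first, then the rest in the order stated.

bench();
translate([0, 506, 0]) open_box();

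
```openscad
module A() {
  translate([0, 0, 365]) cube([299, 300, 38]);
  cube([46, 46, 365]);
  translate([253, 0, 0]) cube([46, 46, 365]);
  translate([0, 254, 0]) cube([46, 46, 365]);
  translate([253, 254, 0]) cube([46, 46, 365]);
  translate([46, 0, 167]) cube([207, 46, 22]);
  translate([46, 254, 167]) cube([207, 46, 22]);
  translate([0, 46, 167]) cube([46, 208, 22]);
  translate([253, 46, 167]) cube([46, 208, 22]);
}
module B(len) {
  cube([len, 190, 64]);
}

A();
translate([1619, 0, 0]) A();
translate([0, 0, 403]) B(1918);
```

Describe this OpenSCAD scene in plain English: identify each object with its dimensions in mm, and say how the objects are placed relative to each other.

A is a simple wooden stool: a rectangular seat 299 mm (x) by 300 mm (y), 38 mm thick, top face at z = 403 mm, on four square legs, each 46×46 mm in cross-section. The legs rest on z = 0, each flush with a corner of the seat. Four stretchers, 46 mm wide and 22 mm tall, connect adjacent legs with their undersides at z = 167 mm, each running between the inner faces of the legs it joins and aligned with the legs' outer faces on the other axis.

B is a rectangular beam 1918 mm long (x), 190 mm deep (y), 64 mm thick (z).

The beam spans the tops of two stools placed 1320 mm apart, resting at z = 403 mm.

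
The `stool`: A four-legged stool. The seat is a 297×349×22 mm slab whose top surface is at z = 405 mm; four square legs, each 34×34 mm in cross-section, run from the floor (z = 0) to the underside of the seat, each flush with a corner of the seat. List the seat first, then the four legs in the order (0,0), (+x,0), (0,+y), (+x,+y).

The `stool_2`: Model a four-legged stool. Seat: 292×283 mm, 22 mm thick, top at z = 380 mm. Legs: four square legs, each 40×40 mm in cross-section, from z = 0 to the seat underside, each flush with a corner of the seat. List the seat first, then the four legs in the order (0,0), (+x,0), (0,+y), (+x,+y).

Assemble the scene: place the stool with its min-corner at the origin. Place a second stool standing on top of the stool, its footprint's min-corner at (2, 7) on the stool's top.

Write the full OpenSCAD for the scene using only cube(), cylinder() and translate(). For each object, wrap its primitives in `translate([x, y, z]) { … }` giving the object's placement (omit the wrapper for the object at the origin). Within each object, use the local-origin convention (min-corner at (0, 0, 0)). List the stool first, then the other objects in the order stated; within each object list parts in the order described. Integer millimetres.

translate([0, 0, 383]) cube([297, 349, 22]);
cube([34, 34, 383]);
translate([263, 0, 0]) cube([34, 34, 383]);
translate([0, 315, 0]) cube([34, 34, 383]);
translate([263, 315, 0]) cube([34, 34, 383]);
translate([2, 7, 405]) {
  translate([0, 0, 358]) cube([292, 283, 22]);
  cube([40, 40, 358]);
  translate([252, 0, 0]) cube([40, 40, 358]);
  translate([0, 243, 0]) cube([40, 40, 358]);
  translate([252, 243, 0]) cube([40, 40, 358]);
}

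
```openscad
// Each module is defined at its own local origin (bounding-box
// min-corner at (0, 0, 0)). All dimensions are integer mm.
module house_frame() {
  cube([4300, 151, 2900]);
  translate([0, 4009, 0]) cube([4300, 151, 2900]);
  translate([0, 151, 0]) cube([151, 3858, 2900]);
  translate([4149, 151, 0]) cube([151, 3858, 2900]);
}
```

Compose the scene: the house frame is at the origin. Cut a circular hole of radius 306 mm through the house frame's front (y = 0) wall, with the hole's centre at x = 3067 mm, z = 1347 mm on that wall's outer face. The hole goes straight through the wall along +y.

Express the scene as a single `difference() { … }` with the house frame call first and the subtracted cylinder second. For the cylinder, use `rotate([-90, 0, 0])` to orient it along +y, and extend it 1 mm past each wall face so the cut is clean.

difference() {
  house_frame();
  translate([3067, -1, 1347]) rotate([-90, 0, 0]) cylinder(h = 153, r = 306);
}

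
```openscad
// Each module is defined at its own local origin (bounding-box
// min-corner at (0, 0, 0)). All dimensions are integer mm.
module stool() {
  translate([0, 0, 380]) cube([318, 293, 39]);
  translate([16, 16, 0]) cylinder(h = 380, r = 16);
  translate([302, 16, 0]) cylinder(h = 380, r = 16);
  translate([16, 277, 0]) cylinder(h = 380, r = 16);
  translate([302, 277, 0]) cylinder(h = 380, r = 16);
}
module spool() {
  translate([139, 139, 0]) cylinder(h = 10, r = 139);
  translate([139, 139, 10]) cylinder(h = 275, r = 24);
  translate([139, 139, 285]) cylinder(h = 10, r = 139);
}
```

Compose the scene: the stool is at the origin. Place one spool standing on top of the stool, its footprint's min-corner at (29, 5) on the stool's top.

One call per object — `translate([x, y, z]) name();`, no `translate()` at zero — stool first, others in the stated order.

stool();
translate([29, 5, 419]) spool();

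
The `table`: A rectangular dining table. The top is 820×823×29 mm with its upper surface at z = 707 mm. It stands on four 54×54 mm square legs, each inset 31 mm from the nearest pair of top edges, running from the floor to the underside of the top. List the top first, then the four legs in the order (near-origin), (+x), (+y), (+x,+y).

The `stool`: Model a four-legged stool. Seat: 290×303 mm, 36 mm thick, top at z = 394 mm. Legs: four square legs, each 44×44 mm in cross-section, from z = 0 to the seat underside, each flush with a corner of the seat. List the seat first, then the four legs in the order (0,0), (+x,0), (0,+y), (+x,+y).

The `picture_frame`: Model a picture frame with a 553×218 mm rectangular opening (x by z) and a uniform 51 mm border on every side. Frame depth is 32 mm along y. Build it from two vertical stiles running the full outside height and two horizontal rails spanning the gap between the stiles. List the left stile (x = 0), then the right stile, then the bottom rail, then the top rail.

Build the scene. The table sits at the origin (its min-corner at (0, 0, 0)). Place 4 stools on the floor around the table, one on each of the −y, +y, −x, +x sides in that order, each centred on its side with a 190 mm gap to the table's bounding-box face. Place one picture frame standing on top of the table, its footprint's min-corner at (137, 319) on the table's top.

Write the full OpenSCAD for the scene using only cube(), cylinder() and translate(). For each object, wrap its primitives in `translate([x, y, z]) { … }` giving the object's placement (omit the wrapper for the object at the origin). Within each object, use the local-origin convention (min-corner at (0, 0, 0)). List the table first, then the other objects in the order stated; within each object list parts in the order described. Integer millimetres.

translate([0, 0, 678]) cube([820, 823, 29]);
translate([31, 31, 0]) cube([54, 54, 678]);
translate([735, 31, 0]) cube([54, 54, 678]);
translate([31, 738, 0]) cube([54, 54, 678]);
translate([735, 738, 0]) cube([54, 54, 678]);
translate([265, -493, 0]) {
  translate([0, 0, 358]) cube([290, 303, 36]);
  cube([44, 44, 358]);
  translate([246, 0, 0]) cube([44, 44, 358]);
  translate([0, 259, 0]) cube([44, 44, 358]);
  translate([246, 259, 0]) cube([44, 44, 358]);
}
translate([265, 1013, 0]) {
  translate([0, 0, 358]) cube([290, 303, 36]);
  cube([44, 44, 358]);
  translate([246, 0, 0]) cube([44, 44, 358]);
  translate([0, 259, 0]) cube([44, 44, 358]);
  translate([246, 259, 0]) cube([44, 44, 358]);
}
translate([-480, 260, 0]) {
  translate([0, 0, 358]) cube([290, 303, 36]);
  cube([44, 44, 358]);
  translate([246, 0, 0]) cube([44, 44, 358]);
  translate([0, 259, 0]) cube([44, 44, 358]);
  translate([246, 259, 0]) cube([44, 44, 358]);
}
translate([1010, 260, 0]) {
  translate([0, 0, 358]) cube([290, 303, 36]);
  cube([44, 44, 358]);
  translate([246, 0, 0]) cube([44, 44, 358]);
  translate([0, 259, 0]) cube([44, 44, 358]);
  translate([246, 259, 0]) cube([44, 44, 358]);
}
translate([137, 319, 707]) {
  cube([51, 32, 320]);
  translate([604, 0, 0]) cube([51, 32, 320]);
  translate([51, 0, 0]) cube([553, 32, 51]);
  translate([51, 0, 269]) cube([553, 32, 51]);
}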